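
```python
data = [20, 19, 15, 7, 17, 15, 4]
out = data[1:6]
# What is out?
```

data has length 7. The slice data[1:6] selects indices [1, 2, 3, 4, 5] (1->19, 2->15, 3->7, 4->17, 5->15), giving [19, 15, 7, 17, 15].

[19, 15, 7, 17, 15]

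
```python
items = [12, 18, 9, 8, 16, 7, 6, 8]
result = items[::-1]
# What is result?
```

items has length 8. The slice items[::-1] selects indices [7, 6, 5, 4, 3, 2, 1, 0] (7->8, 6->6, 5->7, 4->16, 3->8, 2->9, 1->18, 0->12), giving [8, 6, 7, 16, 8, 9, 18, 12].

[8, 6, 7, 16, 8, 9, 18, 12]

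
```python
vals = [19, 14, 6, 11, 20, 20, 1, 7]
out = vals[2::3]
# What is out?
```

vals has length 8. The slice vals[2::3] selects indices [2, 5] (2->6, 5->20), giving [6, 20].

[6, 20]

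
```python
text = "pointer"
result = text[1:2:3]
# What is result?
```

text has length 7. The slice text[1:2:3] selects indices [1] (1->'o'), giving 'o'.

'o'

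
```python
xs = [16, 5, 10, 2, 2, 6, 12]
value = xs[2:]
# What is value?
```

xs has length 7. The slice xs[2:] selects indices [2, 3, 4, 5, 6] (2->10, 3->2, 4->2, 5->6, 6->12), giving [10, 2, 2, 6, 12].

[10, 2, 2, 6, 12]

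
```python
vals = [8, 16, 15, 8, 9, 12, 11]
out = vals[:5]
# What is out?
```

vals has length 7. The slice vals[:5] selects indices [0, 1, 2, 3, 4] (0->8, 1->16, 2->15, 3->8, 4->9), giving [8, 16, 15, 8, 9].

[8, 16, 15, 8, 9]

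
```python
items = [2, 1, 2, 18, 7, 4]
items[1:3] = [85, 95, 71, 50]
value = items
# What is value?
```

items starts as [2, 1, 2, 18, 7, 4] (length 6). The slice items[1:3] covers indices [1, 2] with values [1, 2]. Replacing that slice with [85, 95, 71, 50] (different length) produces [2, 85, 95, 71, 50, 18, 7, 4].

[2, 85, 95, 71, 50, 18, 7, 4]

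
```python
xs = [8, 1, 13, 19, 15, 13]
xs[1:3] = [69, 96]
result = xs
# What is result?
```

xs starts as [8, 1, 13, 19, 15, 13] (length 6). The slice xs[1:3] covers indices [1, 2] with values [1, 13]. Replacing that slice with [69, 96] (same length) produces [8, 69, 96, 19, 15, 13].

[8, 69, 96, 19, 15, 13]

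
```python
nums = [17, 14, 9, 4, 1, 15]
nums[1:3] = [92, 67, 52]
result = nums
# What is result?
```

nums starts as [17, 14, 9, 4, 1, 15] (length 6). The slice nums[1:3] covers indices [1, 2] with values [14, 9]. Replacing that slice with [92, 67, 52] (different length) produces [17, 92, 67, 52, 4, 1, 15].

[17, 92, 67, 52, 4, 1, 15]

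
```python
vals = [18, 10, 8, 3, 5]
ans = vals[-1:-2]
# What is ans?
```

vals has length 5. The slice vals[-1:-2] resolves to an empty index range, so the result is [].

[]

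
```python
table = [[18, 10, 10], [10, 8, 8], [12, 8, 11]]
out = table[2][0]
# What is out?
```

table[2] = [12, 8, 11]. Taking column 0 of that row yields 12.

12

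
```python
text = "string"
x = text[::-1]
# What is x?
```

text has length 6. The slice text[::-1] selects indices [5, 4, 3, 2, 1, 0] (5->'g', 4->'n', 3->'i', 2->'r', 1->'t', 0->'s'), giving 'gnirts'.

'gnirts'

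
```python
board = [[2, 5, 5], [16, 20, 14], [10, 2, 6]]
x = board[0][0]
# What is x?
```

board[0] = [2, 5, 5]. Taking column 0 of that row yields 2.

2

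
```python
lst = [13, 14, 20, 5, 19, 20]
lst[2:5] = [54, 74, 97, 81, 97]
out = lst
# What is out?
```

lst starts as [13, 14, 20, 5, 19, 20] (length 6). The slice lst[2:5] covers indices [2, 3, 4] with values [20, 5, 19]. Replacing that slice with [54, 74, 97, 81, 97] (different length) produces [13, 14, 54, 74, 97, 81, 97, 20].

[13, 14, 54, 74, 97, 81, 97, 20]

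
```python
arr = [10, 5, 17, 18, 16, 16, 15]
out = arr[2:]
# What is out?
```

arr has length 7. The slice arr[2:] selects indices [2, 3, 4, 5, 6] (2->17, 3->18, 4->16, 5->16, 6->15), giving [17, 18, 16, 16, 15].

[17, 18, 16, 16, 15]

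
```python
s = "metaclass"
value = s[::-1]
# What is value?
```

s has length 9. The slice s[::-1] selects indices [8, 7, 6, 5, 4, 3, 2, 1, 0] (8->'s', 7->'s', 6->'a', 5->'l', 4->'c', 3->'a', 2->'t', 1->'e', 0->'m'), giving 'ssalcatem'.

'ssalcatem'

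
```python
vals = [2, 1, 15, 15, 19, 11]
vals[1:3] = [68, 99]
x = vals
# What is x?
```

vals starts as [2, 1, 15, 15, 19, 11] (length 6). The slice vals[1:3] covers indices [1, 2] with values [1, 15]. Replacing that slice with [68, 99] (same length) produces [2, 68, 99, 15, 19, 11].

[2, 68, 99, 15, 19, 11]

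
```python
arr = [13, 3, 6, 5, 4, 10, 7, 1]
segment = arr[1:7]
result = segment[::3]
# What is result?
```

arr has length 8. The slice arr[1:7] selects indices [1, 2, 3, 4, 5, 6] (1->3, 2->6, 3->5, 4->4, 5->10, 6->7), giving [3, 6, 5, 4, 10, 7]. So segment = [3, 6, 5, 4, 10, 7]. segment has length 6. The slice segment[::3] selects indices [0, 3] (0->3, 3->4), giving [3, 4].

[3, 4]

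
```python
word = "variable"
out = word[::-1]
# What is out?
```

word has length 8. The slice word[::-1] selects indices [7, 6, 5, 4, 3, 2, 1, 0] (7->'e', 6->'l', 5->'b', 4->'a', 3->'i', 2->'r', 1->'a', 0->'v'), giving 'elbairav'.

'elbairav'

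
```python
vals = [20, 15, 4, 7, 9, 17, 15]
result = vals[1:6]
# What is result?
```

vals has length 7. The slice vals[1:6] selects indices [1, 2, 3, 4, 5] (1->15, 2->4, 3->7, 4->9, 5->17), giving [15, 4, 7, 9, 17].

[15, 4, 7, 9, 17]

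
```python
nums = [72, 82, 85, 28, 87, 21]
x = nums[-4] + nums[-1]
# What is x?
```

nums has length 6. Negative index -4 maps to positive index 6 + (-4) = 2. nums[2] = 85.
nums has length 6. Negative index -1 maps to positive index 6 + (-1) = 5. nums[5] = 21.
Sum: 85 + 21 = 106.

106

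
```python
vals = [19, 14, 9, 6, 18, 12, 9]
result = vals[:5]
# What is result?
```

vals has length 7. The slice vals[:5] selects indices [0, 1, 2, 3, 4] (0->19, 1->14, 2->9, 3->6, 4->18), giving [19, 14, 9, 6, 18].

[19, 14, 9, 6, 18]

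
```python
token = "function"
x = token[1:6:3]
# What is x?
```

token has length 8. The slice token[1:6:3] selects indices [1, 4] (1->'u', 4->'t'), giving 'ut'.

'ut'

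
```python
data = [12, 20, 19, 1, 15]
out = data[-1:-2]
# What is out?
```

data has length 5. The slice data[-1:-2] resolves to an empty index range, so the result is [].

[]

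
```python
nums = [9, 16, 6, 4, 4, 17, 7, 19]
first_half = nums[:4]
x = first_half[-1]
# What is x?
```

nums has length 8. The slice nums[:4] selects indices [0, 1, 2, 3] (0->9, 1->16, 2->6, 3->4), giving [9, 16, 6, 4]. So first_half = [9, 16, 6, 4]. Then first_half[-1] = 4.

4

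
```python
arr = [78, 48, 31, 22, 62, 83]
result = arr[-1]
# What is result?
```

arr has length 6. Negative index -1 maps to positive index 6 + (-1) = 5. arr[5] = 83.

83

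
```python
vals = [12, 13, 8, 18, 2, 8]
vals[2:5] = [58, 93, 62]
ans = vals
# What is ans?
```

vals starts as [12, 13, 8, 18, 2, 8] (length 6). The slice vals[2:5] covers indices [2, 3, 4] with values [8, 18, 2]. Replacing that slice with [58, 93, 62] (same length) produces [12, 13, 58, 93, 62, 8].

[12, 13, 58, 93, 62, 8]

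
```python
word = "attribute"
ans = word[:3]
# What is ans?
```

word has length 9. The slice word[:3] selects indices [0, 1, 2] (0->'a', 1->'t', 2->'t'), giving 'att'.

'att'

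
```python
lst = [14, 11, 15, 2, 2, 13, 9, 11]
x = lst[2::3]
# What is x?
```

lst has length 8. The slice lst[2::3] selects indices [2, 5] (2->15, 5->13), giving [15, 13].

[15, 13]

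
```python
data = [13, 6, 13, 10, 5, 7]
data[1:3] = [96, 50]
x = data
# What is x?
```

data starts as [13, 6, 13, 10, 5, 7] (length 6). The slice data[1:3] covers indices [1, 2] with values [6, 13]. Replacing that slice with [96, 50] (same length) produces [13, 96, 50, 10, 5, 7].

[13, 96, 50, 10, 5, 7]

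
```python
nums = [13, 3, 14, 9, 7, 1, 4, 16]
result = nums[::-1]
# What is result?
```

nums has length 8. The slice nums[::-1] selects indices [7, 6, 5, 4, 3, 2, 1, 0] (7->16, 6->4, 5->1, 4->7, 3->9, 2->14, 1->3, 0->13), giving [16, 4, 1, 7, 9, 14, 3, 13].

[16, 4, 1, 7, 9, 14, 3, 13]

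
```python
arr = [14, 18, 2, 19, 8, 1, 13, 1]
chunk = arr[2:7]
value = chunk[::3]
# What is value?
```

arr has length 8. The slice arr[2:7] selects indices [2, 3, 4, 5, 6] (2->2, 3->19, 4->8, 5->1, 6->13), giving [2, 19, 8, 1, 13]. So chunk = [2, 19, 8, 1, 13]. chunk has length 5. The slice chunk[::3] selects indices [0, 3] (0->2, 3->1), giving [2, 1].

[2, 1]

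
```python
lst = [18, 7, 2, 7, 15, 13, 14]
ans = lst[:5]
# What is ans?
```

lst has length 7. The slice lst[:5] selects indices [0, 1, 2, 3, 4] (0->18, 1->7, 2->2, 3->7, 4->15), giving [18, 7, 2, 7, 15].

[18, 7, 2, 7, 15]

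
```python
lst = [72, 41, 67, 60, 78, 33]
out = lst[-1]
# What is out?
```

lst has length 6. Negative index -1 maps to positive index 6 + (-1) = 5. lst[5] = 33.

33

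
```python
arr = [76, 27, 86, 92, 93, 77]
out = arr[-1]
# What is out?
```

arr has length 6. Negative index -1 maps to positive index 6 + (-1) = 5. arr[5] = 77.

77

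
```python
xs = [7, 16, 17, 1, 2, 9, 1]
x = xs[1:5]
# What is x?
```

xs has length 7. The slice xs[1:5] selects indices [1, 2, 3, 4] (1->16, 2->17, 3->1, 4->2), giving [16, 17, 1, 2].

[16, 17, 1, 2]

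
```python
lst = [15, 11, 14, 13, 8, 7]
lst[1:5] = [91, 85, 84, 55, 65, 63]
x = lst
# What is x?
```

lst starts as [15, 11, 14, 13, 8, 7] (length 6). The slice lst[1:5] covers indices [1, 2, 3, 4] with values [11, 14, 13, 8]. Replacing that slice with [91, 85, 84, 55, 65, 63] (different length) produces [15, 91, 85, 84, 55, 65, 63, 7].

[15, 91, 85, 84, 55, 65, 63, 7]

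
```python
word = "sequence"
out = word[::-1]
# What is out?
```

word has length 8. The slice word[::-1] selects indices [7, 6, 5, 4, 3, 2, 1, 0] (7->'e', 6->'c', 5->'n', 4->'e', 3->'u', 2->'q', 1->'e', 0->'s'), giving 'ecneuqes'.

'ecneuqes'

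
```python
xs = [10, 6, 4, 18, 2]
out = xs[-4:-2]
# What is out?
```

xs has length 5. The slice xs[-4:-2] selects indices [1, 2] (1->6, 2->4), giving [6, 4].

[6, 4]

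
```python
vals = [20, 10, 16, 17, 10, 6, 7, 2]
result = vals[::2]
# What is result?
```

vals has length 8. The slice vals[::2] selects indices [0, 2, 4, 6] (0->20, 2->16, 4->10, 6->7), giving [20, 16, 10, 7].

[20, 16, 10, 7]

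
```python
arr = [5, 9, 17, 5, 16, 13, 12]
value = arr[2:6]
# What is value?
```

arr has length 7. The slice arr[2:6] selects indices [2, 3, 4, 5] (2->17, 3->5, 4->16, 5->13), giving [17, 5, 16, 13].

[17, 5, 16, 13]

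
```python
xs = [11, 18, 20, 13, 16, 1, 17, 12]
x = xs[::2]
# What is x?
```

xs has length 8. The slice xs[::2] selects indices [0, 2, 4, 6] (0->11, 2->20, 4->16, 6->17), giving [11, 20, 16, 17].

[11, 20, 16, 17]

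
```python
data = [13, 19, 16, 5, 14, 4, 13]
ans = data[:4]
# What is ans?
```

data has length 7. The slice data[:4] selects indices [0, 1, 2, 3] (0->13, 1->19, 2->16, 3->5), giving [13, 19, 16, 5].

[13, 19, 16, 5]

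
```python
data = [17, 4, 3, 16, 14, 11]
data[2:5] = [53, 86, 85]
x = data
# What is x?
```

data starts as [17, 4, 3, 16, 14, 11] (length 6). The slice data[2:5] covers indices [2, 3, 4] with values [3, 16, 14]. Replacing that slice with [53, 86, 85] (same length) produces [17, 4, 53, 86, 85, 11].

[17, 4, 53, 86, 85, 11]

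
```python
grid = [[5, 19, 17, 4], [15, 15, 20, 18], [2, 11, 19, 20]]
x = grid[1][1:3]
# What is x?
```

grid[1] = [15, 15, 20, 18]. grid[1] has length 4. The slice grid[1][1:3] selects indices [1, 2] (1->15, 2->20), giving [15, 20].

[15, 20]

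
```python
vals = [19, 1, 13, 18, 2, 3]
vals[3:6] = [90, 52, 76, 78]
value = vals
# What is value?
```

vals starts as [19, 1, 13, 18, 2, 3] (length 6). The slice vals[3:6] covers indices [3, 4, 5] with values [18, 2, 3]. Replacing that slice with [90, 52, 76, 78] (different length) produces [19, 1, 13, 90, 52, 76, 78].

[19, 1, 13, 90, 52, 76, 78]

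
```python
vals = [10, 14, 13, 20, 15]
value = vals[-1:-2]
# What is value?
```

vals has length 5. The slice vals[-1:-2] resolves to an empty index range, so the result is [].

[]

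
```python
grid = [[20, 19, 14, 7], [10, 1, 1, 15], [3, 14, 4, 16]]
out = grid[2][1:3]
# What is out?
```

grid[2] = [3, 14, 4, 16]. grid[2] has length 4. The slice grid[2][1:3] selects indices [1, 2] (1->14, 2->4), giving [14, 4].

[14, 4]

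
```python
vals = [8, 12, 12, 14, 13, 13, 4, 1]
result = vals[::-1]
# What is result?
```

vals has length 8. The slice vals[::-1] selects indices [7, 6, 5, 4, 3, 2, 1, 0] (7->1, 6->4, 5->13, 4->13, 3->14, 2->12, 1->12, 0->8), giving [1, 4, 13, 13, 14, 12, 12, 8].

[1, 4, 13, 13, 14, 12, 12, 8]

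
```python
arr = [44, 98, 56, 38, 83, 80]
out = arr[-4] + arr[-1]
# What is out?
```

arr has length 6. Negative index -4 maps to positive index 6 + (-4) = 2. arr[2] = 56.
arr has length 6. Negative index -1 maps to positive index 6 + (-1) = 5. arr[5] = 80.
Sum: 56 + 80 = 136.

136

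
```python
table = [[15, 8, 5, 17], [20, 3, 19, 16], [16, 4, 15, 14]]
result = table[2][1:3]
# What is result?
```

table[2] = [16, 4, 15, 14]. table[2] has length 4. The slice table[2][1:3] selects indices [1, 2] (1->4, 2->15), giving [4, 15].

[4, 15]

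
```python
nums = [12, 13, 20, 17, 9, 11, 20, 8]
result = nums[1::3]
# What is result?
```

nums has length 8. The slice nums[1::3] selects indices [1, 4, 7] (1->13, 4->9, 7->8), giving [13, 9, 8].

[13, 9, 8]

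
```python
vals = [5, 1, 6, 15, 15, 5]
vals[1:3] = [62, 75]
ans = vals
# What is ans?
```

vals starts as [5, 1, 6, 15, 15, 5] (length 6). The slice vals[1:3] covers indices [1, 2] with values [1, 6]. Replacing that slice with [62, 75] (same length) produces [5, 62, 75, 15, 15, 5].

[5, 62, 75, 15, 15, 5]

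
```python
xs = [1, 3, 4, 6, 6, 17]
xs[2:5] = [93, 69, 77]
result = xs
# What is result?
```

xs starts as [1, 3, 4, 6, 6, 17] (length 6). The slice xs[2:5] covers indices [2, 3, 4] with values [4, 6, 6]. Replacing that slice with [93, 69, 77] (same length) produces [1, 3, 93, 69, 77, 17].

[1, 3, 93, 69, 77, 17]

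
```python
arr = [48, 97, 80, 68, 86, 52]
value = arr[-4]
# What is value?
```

arr has length 6. Negative index -4 maps to positive index 6 + (-4) = 2. arr[2] = 80.

80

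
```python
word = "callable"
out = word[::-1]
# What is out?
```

word has length 8. The slice word[::-1] selects indices [7, 6, 5, 4, 3, 2, 1, 0] (7->'e', 6->'l', 5->'b', 4->'a', 3->'l', 2->'l', 1->'a', 0->'c'), giving 'elballac'.

'elballac'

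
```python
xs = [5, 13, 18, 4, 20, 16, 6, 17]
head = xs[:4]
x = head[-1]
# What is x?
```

xs has length 8. The slice xs[:4] selects indices [0, 1, 2, 3] (0->5, 1->13, 2->18, 3->4), giving [5, 13, 18, 4]. So head = [5, 13, 18, 4]. Then head[-1] = 4.

4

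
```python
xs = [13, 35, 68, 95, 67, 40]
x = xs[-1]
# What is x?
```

xs has length 6. Negative index -1 maps to positive index 6 + (-1) = 5. xs[5] = 40.

40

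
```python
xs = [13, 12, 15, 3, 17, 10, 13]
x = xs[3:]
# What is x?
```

xs has length 7. The slice xs[3:] selects indices [3, 4, 5, 6] (3->3, 4->17, 5->10, 6->13), giving [3, 17, 10, 13].

[3, 17, 10, 13]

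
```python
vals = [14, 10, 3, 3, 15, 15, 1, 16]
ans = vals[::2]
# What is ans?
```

vals has length 8. The slice vals[::2] selects indices [0, 2, 4, 6] (0->14, 2->3, 4->15, 6->1), giving [14, 3, 15, 1].

[14, 3, 15, 1]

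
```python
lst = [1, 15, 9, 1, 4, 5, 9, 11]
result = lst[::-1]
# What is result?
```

lst has length 8. The slice lst[::-1] selects indices [7, 6, 5, 4, 3, 2, 1, 0] (7->11, 6->9, 5->5, 4->4, 3->1, 2->9, 1->15, 0->1), giving [11, 9, 5, 4, 1, 9, 15, 1].

[11, 9, 5, 4, 1, 9, 15, 1]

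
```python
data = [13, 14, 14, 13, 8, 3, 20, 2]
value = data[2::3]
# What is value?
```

data has length 8. The slice data[2::3] selects indices [2, 5] (2->14, 5->3), giving [14, 3].

[14, 3]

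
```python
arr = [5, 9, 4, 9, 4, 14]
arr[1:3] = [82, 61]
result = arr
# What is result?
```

arr starts as [5, 9, 4, 9, 4, 14] (length 6). The slice arr[1:3] covers indices [1, 2] with values [9, 4]. Replacing that slice with [82, 61] (same length) produces [5, 82, 61, 9, 4, 14].

[5, 82, 61, 9, 4, 14]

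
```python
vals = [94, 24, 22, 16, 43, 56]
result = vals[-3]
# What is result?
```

vals has length 6. Negative index -3 maps to positive index 6 + (-3) = 3. vals[3] = 16.

16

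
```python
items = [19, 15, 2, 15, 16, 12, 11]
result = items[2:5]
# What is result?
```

items has length 7. The slice items[2:5] selects indices [2, 3, 4] (2->2, 3->15, 4->16), giving [2, 15, 16].

[2, 15, 16]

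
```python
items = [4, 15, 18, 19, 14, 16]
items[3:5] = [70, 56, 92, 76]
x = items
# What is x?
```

items starts as [4, 15, 18, 19, 14, 16] (length 6). The slice items[3:5] covers indices [3, 4] with values [19, 14]. Replacing that slice with [70, 56, 92, 76] (different length) produces [4, 15, 18, 70, 56, 92, 76, 16].

[4, 15, 18, 70, 56, 92, 76, 16]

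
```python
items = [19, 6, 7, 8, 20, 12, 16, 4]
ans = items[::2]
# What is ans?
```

items has length 8. The slice items[::2] selects indices [0, 2, 4, 6] (0->19, 2->7, 4->20, 6->16), giving [19, 7, 20, 16].

[19, 7, 20, 16]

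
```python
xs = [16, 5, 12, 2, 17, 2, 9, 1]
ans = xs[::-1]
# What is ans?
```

xs has length 8. The slice xs[::-1] selects indices [7, 6, 5, 4, 3, 2, 1, 0] (7->1, 6->9, 5->2, 4->17, 3->2, 2->12, 1->5, 0->16), giving [1, 9, 2, 17, 2, 12, 5, 16].

[1, 9, 2, 17, 2, 12, 5, 16]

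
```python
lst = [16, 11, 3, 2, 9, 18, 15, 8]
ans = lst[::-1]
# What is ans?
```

lst has length 8. The slice lst[::-1] selects indices [7, 6, 5, 4, 3, 2, 1, 0] (7->8, 6->15, 5->18, 4->9, 3->2, 2->3, 1->11, 0->16), giving [8, 15, 18, 9, 2, 3, 11, 16].

[8, 15, 18, 9, 2, 3, 11, 16]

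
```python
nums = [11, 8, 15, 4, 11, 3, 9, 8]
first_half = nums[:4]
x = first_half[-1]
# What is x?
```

nums has length 8. The slice nums[:4] selects indices [0, 1, 2, 3] (0->11, 1->8, 2->15, 3->4), giving [11, 8, 15, 4]. So first_half = [11, 8, 15, 4]. Then first_half[-1] = 4.

4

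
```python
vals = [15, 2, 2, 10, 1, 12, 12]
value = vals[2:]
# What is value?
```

vals has length 7. The slice vals[2:] selects indices [2, 3, 4, 5, 6] (2->2, 3->10, 4->1, 5->12, 6->12), giving [2, 10, 1, 12, 12].

[2, 10, 1, 12, 12]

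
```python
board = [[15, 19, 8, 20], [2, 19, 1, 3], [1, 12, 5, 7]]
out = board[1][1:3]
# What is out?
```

board[1] = [2, 19, 1, 3]. board[1] has length 4. The slice board[1][1:3] selects indices [1, 2] (1->19, 2->1), giving [19, 1].

[19, 1]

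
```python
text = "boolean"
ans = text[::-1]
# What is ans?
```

text has length 7. The slice text[::-1] selects indices [6, 5, 4, 3, 2, 1, 0] (6->'n', 5->'a', 4->'e', 3->'l', 2->'o', 1->'o', 0->'b'), giving 'naeloob'.

'naeloob'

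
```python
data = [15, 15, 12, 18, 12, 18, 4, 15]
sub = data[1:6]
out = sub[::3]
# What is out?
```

data has length 8. The slice data[1:6] selects indices [1, 2, 3, 4, 5] (1->15, 2->12, 3->18, 4->12, 5->18), giving [15, 12, 18, 12, 18]. So sub = [15, 12, 18, 12, 18]. sub has length 5. The slice sub[::3] selects indices [0, 3] (0->15, 3->12), giving [15, 12].

[15, 12]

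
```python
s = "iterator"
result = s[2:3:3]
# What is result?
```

s has length 8. The slice s[2:3:3] selects indices [2] (2->'e'), giving 'e'.

'e'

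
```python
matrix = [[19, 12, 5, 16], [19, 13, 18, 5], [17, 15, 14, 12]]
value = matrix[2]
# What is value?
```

matrix has 3 rows. Row 2 is [17, 15, 14, 12].

[17, 15, 14, 12]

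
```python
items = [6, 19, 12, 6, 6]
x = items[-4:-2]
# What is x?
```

items has length 5. The slice items[-4:-2] selects indices [1, 2] (1->19, 2->12), giving [19, 12].

[19, 12]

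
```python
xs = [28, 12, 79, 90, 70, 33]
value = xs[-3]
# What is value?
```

xs has length 6. Negative index -3 maps to positive index 6 + (-3) = 3. xs[3] = 90.

90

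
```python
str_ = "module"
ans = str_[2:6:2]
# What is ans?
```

str_ has length 6. The slice str_[2:6:2] selects indices [2, 4] (2->'d', 4->'l'), giving 'dl'.

'dl'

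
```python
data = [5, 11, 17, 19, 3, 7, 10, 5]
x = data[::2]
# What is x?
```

data has length 8. The slice data[::2] selects indices [0, 2, 4, 6] (0->5, 2->17, 4->3, 6->10), giving [5, 17, 3, 10].

[5, 17, 3, 10]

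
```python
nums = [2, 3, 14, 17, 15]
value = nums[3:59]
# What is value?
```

nums has length 5. The slice nums[3:59] selects indices [3, 4] (3->17, 4->15), giving [17, 15].

[17, 15]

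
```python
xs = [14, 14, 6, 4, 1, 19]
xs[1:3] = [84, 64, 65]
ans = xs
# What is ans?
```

xs starts as [14, 14, 6, 4, 1, 19] (length 6). The slice xs[1:3] covers indices [1, 2] with values [14, 6]. Replacing that slice with [84, 64, 65] (different length) produces [14, 84, 64, 65, 4, 1, 19].

[14, 84, 64, 65, 4, 1, 19]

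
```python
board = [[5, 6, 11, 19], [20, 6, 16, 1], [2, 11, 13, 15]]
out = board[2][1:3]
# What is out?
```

board[2] = [2, 11, 13, 15]. board[2] has length 4. The slice board[2][1:3] selects indices [1, 2] (1->11, 2->13), giving [11, 13].

[11, 13]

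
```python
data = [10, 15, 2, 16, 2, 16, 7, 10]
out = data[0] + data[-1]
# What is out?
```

data has length 8. data[0] = 10.
data has length 8. Negative index -1 maps to positive index 8 + (-1) = 7. data[7] = 10.
Sum: 10 + 10 = 20.

20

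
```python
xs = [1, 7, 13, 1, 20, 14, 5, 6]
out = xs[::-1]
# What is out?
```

xs has length 8. The slice xs[::-1] selects indices [7, 6, 5, 4, 3, 2, 1, 0] (7->6, 6->5, 5->14, 4->20, 3->1, 2->13, 1->7, 0->1), giving [6, 5, 14, 20, 1, 13, 7, 1].

[6, 5, 14, 20, 1, 13, 7, 1]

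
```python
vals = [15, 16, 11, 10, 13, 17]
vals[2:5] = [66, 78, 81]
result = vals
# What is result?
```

vals starts as [15, 16, 11, 10, 13, 17] (length 6). The slice vals[2:5] covers indices [2, 3, 4] with values [11, 10, 13]. Replacing that slice with [66, 78, 81] (same length) produces [15, 16, 66, 78, 81, 17].

[15, 16, 66, 78, 81, 17]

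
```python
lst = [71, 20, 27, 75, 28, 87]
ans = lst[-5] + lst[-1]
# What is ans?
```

lst has length 6. Negative index -5 maps to positive index 6 + (-5) = 1. lst[1] = 20.
lst has length 6. Negative index -1 maps to positive index 6 + (-1) = 5. lst[5] = 87.
Sum: 20 + 87 = 107.

107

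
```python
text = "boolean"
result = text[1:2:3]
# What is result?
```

text has length 7. The slice text[1:2:3] selects indices [1] (1->'o'), giving 'o'.

'o'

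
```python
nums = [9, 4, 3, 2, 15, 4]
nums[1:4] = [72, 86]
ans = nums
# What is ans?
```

nums starts as [9, 4, 3, 2, 15, 4] (length 6). The slice nums[1:4] covers indices [1, 2, 3] with values [4, 3, 2]. Replacing that slice with [72, 86] (different length) produces [9, 72, 86, 15, 4].

[9, 72, 86, 15, 4]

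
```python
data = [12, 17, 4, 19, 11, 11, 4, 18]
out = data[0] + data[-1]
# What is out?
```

data has length 8. data[0] = 12.
data has length 8. Negative index -1 maps to positive index 8 + (-1) = 7. data[7] = 18.
Sum: 12 + 18 = 30.

30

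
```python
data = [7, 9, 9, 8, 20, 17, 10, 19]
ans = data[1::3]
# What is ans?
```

data has length 8. The slice data[1::3] selects indices [1, 4, 7] (1->9, 4->20, 7->19), giving [9, 20, 19].

[9, 20, 19]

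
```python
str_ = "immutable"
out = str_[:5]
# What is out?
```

str_ has length 9. The slice str_[:5] selects indices [0, 1, 2, 3, 4] (0->'i', 1->'m', 2->'m', 3->'u', 4->'t'), giving 'immut'.

'immut'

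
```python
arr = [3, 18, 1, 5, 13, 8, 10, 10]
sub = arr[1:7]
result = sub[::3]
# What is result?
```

arr has length 8. The slice arr[1:7] selects indices [1, 2, 3, 4, 5, 6] (1->18, 2->1, 3->5, 4->13, 5->8, 6->10), giving [18, 1, 5, 13, 8, 10]. So sub = [18, 1, 5, 13, 8, 10]. sub has length 6. The slice sub[::3] selects indices [0, 3] (0->18, 3->13), giving [18, 13].

[18, 13]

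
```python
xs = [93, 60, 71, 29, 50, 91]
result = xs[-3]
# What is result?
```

xs has length 6. Negative index -3 maps to positive index 6 + (-3) = 3. xs[3] = 29.

29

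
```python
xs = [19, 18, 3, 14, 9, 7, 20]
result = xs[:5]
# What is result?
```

xs has length 7. The slice xs[:5] selects indices [0, 1, 2, 3, 4] (0->19, 1->18, 2->3, 3->14, 4->9), giving [19, 18, 3, 14, 9].

[19, 18, 3, 14, 9]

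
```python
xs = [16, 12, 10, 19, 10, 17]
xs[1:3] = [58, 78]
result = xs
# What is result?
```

xs starts as [16, 12, 10, 19, 10, 17] (length 6). The slice xs[1:3] covers indices [1, 2] with values [12, 10]. Replacing that slice with [58, 78] (same length) produces [16, 58, 78, 19, 10, 17].

[16, 58, 78, 19, 10, 17]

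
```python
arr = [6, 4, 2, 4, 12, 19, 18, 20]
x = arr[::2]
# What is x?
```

arr has length 8. The slice arr[::2] selects indices [0, 2, 4, 6] (0->6, 2->2, 4->12, 6->18), giving [6, 2, 12, 18].

[6, 2, 12, 18]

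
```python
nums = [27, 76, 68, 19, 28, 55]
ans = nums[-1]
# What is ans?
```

nums has length 6. Negative index -1 maps to positive index 6 + (-1) = 5. nums[5] = 55.

55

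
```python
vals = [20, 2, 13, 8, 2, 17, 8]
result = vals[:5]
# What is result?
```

vals has length 7. The slice vals[:5] selects indices [0, 1, 2, 3, 4] (0->20, 1->2, 2->13, 3->8, 4->2), giving [20, 2, 13, 8, 2].

[20, 2, 13, 8, 2]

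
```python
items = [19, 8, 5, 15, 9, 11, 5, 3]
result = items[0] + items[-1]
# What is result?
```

items has length 8. items[0] = 19.
items has length 8. Negative index -1 maps to positive index 8 + (-1) = 7. items[7] = 3.
Sum: 19 + 3 = 22.

22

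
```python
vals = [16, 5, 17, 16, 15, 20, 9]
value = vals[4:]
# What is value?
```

vals has length 7. The slice vals[4:] selects indices [4, 5, 6] (4->15, 5->20, 6->9), giving [15, 20, 9].

[15, 20, 9]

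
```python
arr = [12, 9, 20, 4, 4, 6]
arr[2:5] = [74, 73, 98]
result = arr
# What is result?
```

arr starts as [12, 9, 20, 4, 4, 6] (length 6). The slice arr[2:5] covers indices [2, 3, 4] with values [20, 4, 4]. Replacing that slice with [74, 73, 98] (same length) produces [12, 9, 74, 73, 98, 6].

[12, 9, 74, 73, 98, 6]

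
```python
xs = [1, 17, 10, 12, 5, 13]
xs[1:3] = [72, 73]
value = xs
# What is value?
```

xs starts as [1, 17, 10, 12, 5, 13] (length 6). The slice xs[1:3] covers indices [1, 2] with values [17, 10]. Replacing that slice with [72, 73] (same length) produces [1, 72, 73, 12, 5, 13].

[1, 72, 73, 12, 5, 13]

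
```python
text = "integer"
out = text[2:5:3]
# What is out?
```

text has length 7. The slice text[2:5:3] selects indices [2] (2->'t'), giving 't'.

't'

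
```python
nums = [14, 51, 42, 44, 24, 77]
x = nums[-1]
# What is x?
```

nums has length 6. Negative index -1 maps to positive index 6 + (-1) = 5. nums[5] = 77.

77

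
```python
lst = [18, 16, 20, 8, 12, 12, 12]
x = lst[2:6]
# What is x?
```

lst has length 7. The slice lst[2:6] selects indices [2, 3, 4, 5] (2->20, 3->8, 4->12, 5->12), giving [20, 8, 12, 12].

[20, 8, 12, 12]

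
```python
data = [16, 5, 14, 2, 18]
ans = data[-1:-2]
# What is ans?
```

data has length 5. The slice data[-1:-2] resolves to an empty index range, so the result is [].

[]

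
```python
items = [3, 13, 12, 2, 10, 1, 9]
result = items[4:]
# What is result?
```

items has length 7. The slice items[4:] selects indices [4, 5, 6] (4->10, 5->1, 6->9), giving [10, 1, 9].

[10, 1, 9]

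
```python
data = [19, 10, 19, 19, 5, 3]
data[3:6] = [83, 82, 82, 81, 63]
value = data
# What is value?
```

data starts as [19, 10, 19, 19, 5, 3] (length 6). The slice data[3:6] covers indices [3, 4, 5] with values [19, 5, 3]. Replacing that slice with [83, 82, 82, 81, 63] (different length) produces [19, 10, 19, 83, 82, 82, 81, 63].

[19, 10, 19, 83, 82, 82, 81, 63]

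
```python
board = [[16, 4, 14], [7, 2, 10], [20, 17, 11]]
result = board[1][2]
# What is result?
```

board[1] = [7, 2, 10]. Taking column 2 of that row yields 10.

10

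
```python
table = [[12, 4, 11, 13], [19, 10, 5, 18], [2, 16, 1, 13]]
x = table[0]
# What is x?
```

table has 3 rows. Row 0 is [12, 4, 11, 13].

[12, 4, 11, 13]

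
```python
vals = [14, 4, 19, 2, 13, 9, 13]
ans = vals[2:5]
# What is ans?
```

vals has length 7. The slice vals[2:5] selects indices [2, 3, 4] (2->19, 3->2, 4->13), giving [19, 2, 13].

[19, 2, 13]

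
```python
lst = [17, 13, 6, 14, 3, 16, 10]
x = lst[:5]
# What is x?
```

lst has length 7. The slice lst[:5] selects indices [0, 1, 2, 3, 4] (0->17, 1->13, 2->6, 3->14, 4->3), giving [17, 13, 6, 14, 3].

[17, 13, 6, 14, 3]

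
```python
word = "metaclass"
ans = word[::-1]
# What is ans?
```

word has length 9. The slice word[::-1] selects indices [8, 7, 6, 5, 4, 3, 2, 1, 0] (8->'s', 7->'s', 6->'a', 5->'l', 4->'c', 3->'a', 2->'t', 1->'e', 0->'m'), giving 'ssalcatem'.

'ssalcatem'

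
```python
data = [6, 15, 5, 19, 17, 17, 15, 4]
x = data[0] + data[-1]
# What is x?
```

data has length 8. data[0] = 6.
data has length 8. Negative index -1 maps to positive index 8 + (-1) = 7. data[7] = 4.
Sum: 6 + 4 = 10.

10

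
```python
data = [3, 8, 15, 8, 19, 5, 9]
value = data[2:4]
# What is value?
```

data has length 7. The slice data[2:4] selects indices [2, 3] (2->15, 3->8), giving [15, 8].

[15, 8]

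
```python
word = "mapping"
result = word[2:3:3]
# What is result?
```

word has length 7. The slice word[2:3:3] selects indices [2] (2->'p'), giving 'p'.

'p'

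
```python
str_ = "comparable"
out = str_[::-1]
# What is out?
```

str_ has length 10. The slice str_[::-1] selects indices [9, 8, 7, 6, 5, 4, 3, 2, 1, 0] (9->'e', 8->'l', 7->'b', 6->'a', 5->'r', 4->'a', 3->'p', 2->'m', 1->'o', 0->'c'), giving 'elbarapmoc'.

'elbarapmoc'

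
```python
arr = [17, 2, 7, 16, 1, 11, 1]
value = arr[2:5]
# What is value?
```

arr has length 7. The slice arr[2:5] selects indices [2, 3, 4] (2->7, 3->16, 4->1), giving [7, 16, 1].

[7, 16, 1]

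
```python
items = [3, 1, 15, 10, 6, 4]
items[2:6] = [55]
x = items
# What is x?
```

items starts as [3, 1, 15, 10, 6, 4] (length 6). The slice items[2:6] covers indices [2, 3, 4, 5] with values [15, 10, 6, 4]. Replacing that slice with [55] (different length) produces [3, 1, 55].

[3, 1, 55]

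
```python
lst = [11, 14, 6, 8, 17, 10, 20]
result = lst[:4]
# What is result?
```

lst has length 7. The slice lst[:4] selects indices [0, 1, 2, 3] (0->11, 1->14, 2->6, 3->8), giving [11, 14, 6, 8].

[11, 14, 6, 8]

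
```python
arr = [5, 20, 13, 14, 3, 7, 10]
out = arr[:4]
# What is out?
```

arr has length 7. The slice arr[:4] selects indices [0, 1, 2, 3] (0->5, 1->20, 2->13, 3->14), giving [5, 20, 13, 14].

[5, 20, 13, 14]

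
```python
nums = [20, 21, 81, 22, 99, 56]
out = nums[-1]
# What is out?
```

nums has length 6. Negative index -1 maps to positive index 6 + (-1) = 5. nums[5] = 56.

56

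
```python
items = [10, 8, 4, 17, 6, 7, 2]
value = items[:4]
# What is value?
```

items has length 7. The slice items[:4] selects indices [0, 1, 2, 3] (0->10, 1->8, 2->4, 3->17), giving [10, 8, 4, 17].

[10, 8, 4, 17]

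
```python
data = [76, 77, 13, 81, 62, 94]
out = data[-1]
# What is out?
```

data has length 6. Negative index -1 maps to positive index 6 + (-1) = 5. data[5] = 94.

94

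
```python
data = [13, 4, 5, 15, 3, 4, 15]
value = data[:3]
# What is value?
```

data has length 7. The slice data[:3] selects indices [0, 1, 2] (0->13, 1->4, 2->5), giving [13, 4, 5].

[13, 4, 5]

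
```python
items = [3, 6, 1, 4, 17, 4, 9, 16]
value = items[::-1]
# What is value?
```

items has length 8. The slice items[::-1] selects indices [7, 6, 5, 4, 3, 2, 1, 0] (7->16, 6->9, 5->4, 4->17, 3->4, 2->1, 1->6, 0->3), giving [16, 9, 4, 17, 4, 1, 6, 3].

[16, 9, 4, 17, 4, 1, 6, 3]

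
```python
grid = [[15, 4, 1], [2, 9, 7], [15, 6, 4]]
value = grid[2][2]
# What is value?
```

grid[2] = [15, 6, 4]. Taking column 2 of that row yields 4.

4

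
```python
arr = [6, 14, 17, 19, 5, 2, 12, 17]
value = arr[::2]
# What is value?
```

arr has length 8. The slice arr[::2] selects indices [0, 2, 4, 6] (0->6, 2->17, 4->5, 6->12), giving [6, 17, 5, 12].

[6, 17, 5, 12]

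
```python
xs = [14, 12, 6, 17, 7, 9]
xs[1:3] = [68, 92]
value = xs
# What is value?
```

xs starts as [14, 12, 6, 17, 7, 9] (length 6). The slice xs[1:3] covers indices [1, 2] with values [12, 6]. Replacing that slice with [68, 92] (same length) produces [14, 68, 92, 17, 7, 9].

[14, 68, 92, 17, 7, 9]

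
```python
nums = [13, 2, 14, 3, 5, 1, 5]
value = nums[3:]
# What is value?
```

nums has length 7. The slice nums[3:] selects indices [3, 4, 5, 6] (3->3, 4->5, 5->1, 6->5), giving [3, 5, 1, 5].

[3, 5, 1, 5]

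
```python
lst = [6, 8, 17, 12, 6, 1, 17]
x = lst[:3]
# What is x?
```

lst has length 7. The slice lst[:3] selects indices [0, 1, 2] (0->6, 1->8, 2->17), giving [6, 8, 17].

[6, 8, 17]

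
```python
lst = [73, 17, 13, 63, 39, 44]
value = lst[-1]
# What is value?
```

lst has length 6. Negative index -1 maps to positive index 6 + (-1) = 5. lst[5] = 44.

44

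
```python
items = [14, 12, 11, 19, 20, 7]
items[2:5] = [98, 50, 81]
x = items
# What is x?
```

items starts as [14, 12, 11, 19, 20, 7] (length 6). The slice items[2:5] covers indices [2, 3, 4] with values [11, 19, 20]. Replacing that slice with [98, 50, 81] (same length) produces [14, 12, 98, 50, 81, 7].

[14, 12, 98, 50, 81, 7]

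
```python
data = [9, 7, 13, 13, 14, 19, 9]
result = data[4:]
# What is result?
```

data has length 7. The slice data[4:] selects indices [4, 5, 6] (4->14, 5->19, 6->9), giving [14, 19, 9].

[14, 19, 9]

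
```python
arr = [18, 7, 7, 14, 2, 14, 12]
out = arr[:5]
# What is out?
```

arr has length 7. The slice arr[:5] selects indices [0, 1, 2, 3, 4] (0->18, 1->7, 2->7, 3->14, 4->2), giving [18, 7, 7, 14, 2].

[18, 7, 7, 14, 2]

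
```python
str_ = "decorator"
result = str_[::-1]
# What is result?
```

str_ has length 9. The slice str_[::-1] selects indices [8, 7, 6, 5, 4, 3, 2, 1, 0] (8->'r', 7->'o', 6->'t', 5->'a', 4->'r', 3->'o', 2->'c', 1->'e', 0->'d'), giving 'rotaroced'.

'rotaroced'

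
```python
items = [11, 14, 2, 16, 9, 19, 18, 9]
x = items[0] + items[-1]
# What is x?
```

items has length 8. items[0] = 11.
items has length 8. Negative index -1 maps to positive index 8 + (-1) = 7. items[7] = 9.
Sum: 11 + 9 = 20.

20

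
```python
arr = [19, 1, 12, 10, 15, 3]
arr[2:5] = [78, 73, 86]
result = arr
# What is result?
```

arr starts as [19, 1, 12, 10, 15, 3] (length 6). The slice arr[2:5] covers indices [2, 3, 4] with values [12, 10, 15]. Replacing that slice with [78, 73, 86] (same length) produces [19, 1, 78, 73, 86, 3].

[19, 1, 78, 73, 86, 3]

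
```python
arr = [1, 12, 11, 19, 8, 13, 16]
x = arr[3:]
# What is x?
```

arr has length 7. The slice arr[3:] selects indices [3, 4, 5, 6] (3->19, 4->8, 5->13, 6->16), giving [19, 8, 13, 16].

[19, 8, 13, 16]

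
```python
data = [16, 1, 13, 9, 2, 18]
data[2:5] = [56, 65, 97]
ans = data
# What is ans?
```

data starts as [16, 1, 13, 9, 2, 18] (length 6). The slice data[2:5] covers indices [2, 3, 4] with values [13, 9, 2]. Replacing that slice with [56, 65, 97] (same length) produces [16, 1, 56, 65, 97, 18].

[16, 1, 56, 65, 97, 18]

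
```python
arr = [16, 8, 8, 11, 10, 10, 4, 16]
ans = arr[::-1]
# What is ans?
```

arr has length 8. The slice arr[::-1] selects indices [7, 6, 5, 4, 3, 2, 1, 0] (7->16, 6->4, 5->10, 4->10, 3->11, 2->8, 1->8, 0->16), giving [16, 4, 10, 10, 11, 8, 8, 16].

[16, 4, 10, 10, 11, 8, 8, 16]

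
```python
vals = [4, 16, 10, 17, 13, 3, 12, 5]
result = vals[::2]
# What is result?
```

vals has length 8. The slice vals[::2] selects indices [0, 2, 4, 6] (0->4, 2->10, 4->13, 6->12), giving [4, 10, 13, 12].

[4, 10, 13, 12]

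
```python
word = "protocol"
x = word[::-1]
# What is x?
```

word has length 8. The slice word[::-1] selects indices [7, 6, 5, 4, 3, 2, 1, 0] (7->'l', 6->'o', 5->'c', 4->'o', 3->'t', 2->'o', 1->'r', 0->'p'), giving 'locotorp'.

'locotorp'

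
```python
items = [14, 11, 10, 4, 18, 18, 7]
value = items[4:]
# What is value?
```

items has length 7. The slice items[4:] selects indices [4, 5, 6] (4->18, 5->18, 6->7), giving [18, 18, 7].

[18, 18, 7]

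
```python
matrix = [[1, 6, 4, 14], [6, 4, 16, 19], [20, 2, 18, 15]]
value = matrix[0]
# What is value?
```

matrix has 3 rows. Row 0 is [1, 6, 4, 14].

[1, 6, 4, 14]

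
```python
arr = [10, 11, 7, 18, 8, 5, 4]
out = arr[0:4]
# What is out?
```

arr has length 7. The slice arr[0:4] selects indices [0, 1, 2, 3] (0->10, 1->11, 2->7, 3->18), giving [10, 11, 7, 18].

[10, 11, 7, 18]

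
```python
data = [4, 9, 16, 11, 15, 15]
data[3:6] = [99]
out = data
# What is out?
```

data starts as [4, 9, 16, 11, 15, 15] (length 6). The slice data[3:6] covers indices [3, 4, 5] with values [11, 15, 15]. Replacing that slice with [99] (different length) produces [4, 9, 16, 99].

[4, 9, 16, 99]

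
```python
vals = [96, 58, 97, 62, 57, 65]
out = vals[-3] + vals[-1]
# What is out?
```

vals has length 6. Negative index -3 maps to positive index 6 + (-3) = 3. vals[3] = 62.
vals has length 6. Negative index -1 maps to positive index 6 + (-1) = 5. vals[5] = 65.
Sum: 62 + 65 = 127.

127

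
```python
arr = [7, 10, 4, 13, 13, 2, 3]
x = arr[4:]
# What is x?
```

arr has length 7. The slice arr[4:] selects indices [4, 5, 6] (4->13, 5->2, 6->3), giving [13, 2, 3].

[13, 2, 3]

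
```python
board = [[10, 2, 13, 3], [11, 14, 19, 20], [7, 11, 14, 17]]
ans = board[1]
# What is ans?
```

board has 3 rows. Row 1 is [11, 14, 19, 20].

[11, 14, 19, 20]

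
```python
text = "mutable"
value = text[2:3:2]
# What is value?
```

text has length 7. The slice text[2:3:2] selects indices [2] (2->'t'), giving 't'.

't'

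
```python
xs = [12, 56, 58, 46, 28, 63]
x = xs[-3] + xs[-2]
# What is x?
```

xs has length 6. Negative index -3 maps to positive index 6 + (-3) = 3. xs[3] = 46.
xs has length 6. Negative index -2 maps to positive index 6 + (-2) = 4. xs[4] = 28.
Sum: 46 + 28 = 74.

74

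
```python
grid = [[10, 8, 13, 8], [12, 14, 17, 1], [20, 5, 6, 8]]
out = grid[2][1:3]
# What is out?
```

grid[2] = [20, 5, 6, 8]. grid[2] has length 4. The slice grid[2][1:3] selects indices [1, 2] (1->5, 2->6), giving [5, 6].

[5, 6]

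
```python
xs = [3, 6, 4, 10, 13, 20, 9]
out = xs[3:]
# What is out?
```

xs has length 7. The slice xs[3:] selects indices [3, 4, 5, 6] (3->10, 4->13, 5->20, 6->9), giving [10, 13, 20, 9].

[10, 13, 20, 9]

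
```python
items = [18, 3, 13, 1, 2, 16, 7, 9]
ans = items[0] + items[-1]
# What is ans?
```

items has length 8. items[0] = 18.
items has length 8. Negative index -1 maps to positive index 8 + (-1) = 7. items[7] = 9.
Sum: 18 + 9 = 27.

27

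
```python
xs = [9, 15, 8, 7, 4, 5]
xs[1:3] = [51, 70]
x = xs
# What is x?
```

xs starts as [9, 15, 8, 7, 4, 5] (length 6). The slice xs[1:3] covers indices [1, 2] with values [15, 8]. Replacing that slice with [51, 70] (same length) produces [9, 51, 70, 7, 4, 5].

[9, 51, 70, 7, 4, 5]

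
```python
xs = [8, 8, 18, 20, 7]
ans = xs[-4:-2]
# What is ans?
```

xs has length 5. The slice xs[-4:-2] selects indices [1, 2] (1->8, 2->18), giving [8, 18].

[8, 18]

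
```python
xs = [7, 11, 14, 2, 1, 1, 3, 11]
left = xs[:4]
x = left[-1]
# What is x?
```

xs has length 8. The slice xs[:4] selects indices [0, 1, 2, 3] (0->7, 1->11, 2->14, 3->2), giving [7, 11, 14, 2]. So left = [7, 11, 14, 2]. Then left[-1] = 2.

2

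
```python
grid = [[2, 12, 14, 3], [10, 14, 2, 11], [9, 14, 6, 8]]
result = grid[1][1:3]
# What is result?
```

grid[1] = [10, 14, 2, 11]. grid[1] has length 4. The slice grid[1][1:3] selects indices [1, 2] (1->14, 2->2), giving [14, 2].

[14, 2]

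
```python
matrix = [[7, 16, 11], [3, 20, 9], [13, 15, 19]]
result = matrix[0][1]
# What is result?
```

matrix[0] = [7, 16, 11]. Taking column 1 of that row yields 16.

16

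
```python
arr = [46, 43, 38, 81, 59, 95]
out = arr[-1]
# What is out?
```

arr has length 6. Negative index -1 maps to positive index 6 + (-1) = 5. arr[5] = 95.

95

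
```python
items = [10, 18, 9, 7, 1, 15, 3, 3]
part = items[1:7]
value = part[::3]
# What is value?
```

items has length 8. The slice items[1:7] selects indices [1, 2, 3, 4, 5, 6] (1->18, 2->9, 3->7, 4->1, 5->15, 6->3), giving [18, 9, 7, 1, 15, 3]. So part = [18, 9, 7, 1, 15, 3]. part has length 6. The slice part[::3] selects indices [0, 3] (0->18, 3->1), giving [18, 1].

[18, 1]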